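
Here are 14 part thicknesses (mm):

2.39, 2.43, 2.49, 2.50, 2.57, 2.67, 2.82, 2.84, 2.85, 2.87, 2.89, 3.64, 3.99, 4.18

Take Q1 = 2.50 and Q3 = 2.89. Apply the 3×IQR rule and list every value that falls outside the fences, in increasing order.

IQR = Q3 − Q1 = 2.89 − 2.50 = 0.39.
Lower fence = Q1 − 3·IQR = 2.50 − 1.17 = 1.33.
Upper fence = Q3 + 3·IQR = 2.89 + 1.17 = 4.06.
4.18 > 4.06 → outlier.
All remaining values lie within [1.33, 4.06].

4.18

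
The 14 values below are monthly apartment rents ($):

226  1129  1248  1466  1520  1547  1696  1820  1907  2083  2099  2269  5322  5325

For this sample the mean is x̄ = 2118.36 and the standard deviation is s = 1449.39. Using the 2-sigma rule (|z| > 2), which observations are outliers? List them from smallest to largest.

Cutoffs at x̄ ± 2s: 2118.36 ± 2·1449.39 = [-780.42, 5017.14].
5322: z = 2.21, |z| > 2 → outlier.
5325: z = 2.21, |z| > 2 → outlier.
Every other value lies within [-780.42, 5017.14].

5322, 5325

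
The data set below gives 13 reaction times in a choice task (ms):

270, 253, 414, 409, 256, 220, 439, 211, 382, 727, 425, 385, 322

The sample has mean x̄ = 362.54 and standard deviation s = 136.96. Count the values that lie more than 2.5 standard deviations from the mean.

1

Cutoffs: x̄ ± 2.5s = [20.14, 704.94].
Outside the cutoffs: 727.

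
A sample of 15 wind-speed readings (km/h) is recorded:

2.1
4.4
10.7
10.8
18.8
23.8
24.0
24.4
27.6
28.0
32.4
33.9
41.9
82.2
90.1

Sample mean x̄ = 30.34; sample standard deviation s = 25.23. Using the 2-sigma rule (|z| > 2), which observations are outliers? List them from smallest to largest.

Cutoffs at x̄ ± 2s: 30.34 ± 2·25.23 = [-20.12, 80.80].
82.2: z = 2.06, |z| > 2 → outlier.
90.1: z = 2.37, |z| > 2 → outlier.
Every other value lies within [-20.12, 80.80].

82.2, 90.1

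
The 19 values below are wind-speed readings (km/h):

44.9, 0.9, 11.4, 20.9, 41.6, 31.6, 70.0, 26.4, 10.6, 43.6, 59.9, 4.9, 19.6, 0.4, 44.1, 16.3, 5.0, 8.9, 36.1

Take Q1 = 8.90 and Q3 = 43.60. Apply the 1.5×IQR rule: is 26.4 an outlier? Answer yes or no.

no

IQR = Q3 − Q1 = 43.60 − 8.90 = 34.70.
Lower fence = Q1 − 1.5·IQR = 8.90 − 52.05 = -43.15.
Upper fence = Q3 + 1.5·IQR = 43.60 + 52.05 = 95.65.
26.4 lies within [-43.15, 95.65].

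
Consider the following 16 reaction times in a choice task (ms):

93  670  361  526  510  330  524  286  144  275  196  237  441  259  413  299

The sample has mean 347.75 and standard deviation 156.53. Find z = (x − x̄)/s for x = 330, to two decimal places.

-0.11

z = (330 − 347.75) / 156.53 = -0.11.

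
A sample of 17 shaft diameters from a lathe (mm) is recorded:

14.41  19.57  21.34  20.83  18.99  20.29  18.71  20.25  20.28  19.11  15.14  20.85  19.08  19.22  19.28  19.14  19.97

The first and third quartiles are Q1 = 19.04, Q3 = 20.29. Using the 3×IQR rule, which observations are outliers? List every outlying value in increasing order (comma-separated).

14.41, 15.14

IQR = Q3 − Q1 = 20.29 − 19.04 = 1.25.
Lower fence = Q1 − 3·IQR = 19.04 − 3.75 = 15.29.
Upper fence = Q3 + 3·IQR = 20.29 + 3.75 = 24.04.
14.41 < 15.29 → outlier.
15.14 < 15.29 → outlier.
All remaining values lie within [15.29, 24.04].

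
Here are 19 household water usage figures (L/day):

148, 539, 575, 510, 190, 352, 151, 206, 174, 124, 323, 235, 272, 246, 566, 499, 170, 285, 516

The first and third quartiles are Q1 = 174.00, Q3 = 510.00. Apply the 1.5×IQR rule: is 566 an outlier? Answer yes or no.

IQR = Q3 − Q1 = 510.00 − 174.00 = 336.00.
Lower fence = Q1 − 1.5·IQR = 174.00 − 504.00 = -330.00.
Upper fence = Q3 + 1.5·IQR = 510.00 + 504.00 = 1014.00.
566 lies within [-330.00, 1014.00].

no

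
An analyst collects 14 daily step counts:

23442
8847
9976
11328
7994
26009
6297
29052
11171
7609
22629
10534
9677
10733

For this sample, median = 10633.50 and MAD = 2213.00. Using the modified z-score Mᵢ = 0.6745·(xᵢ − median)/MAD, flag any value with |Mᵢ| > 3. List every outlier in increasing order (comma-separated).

|Mᵢ| > 3 ⇔ |xᵢ − 10633.50| > 3·2213.00/0.6745 = 9842.85.
So outliers lie outside [790.65, 20476.35].
22629: M = 3.66 → outlier.
23442: M = 3.90 → outlier.
26009: M = 4.69 → outlier.
29052: M = 5.61 → outlier.

22629, 23442, 26009, 29052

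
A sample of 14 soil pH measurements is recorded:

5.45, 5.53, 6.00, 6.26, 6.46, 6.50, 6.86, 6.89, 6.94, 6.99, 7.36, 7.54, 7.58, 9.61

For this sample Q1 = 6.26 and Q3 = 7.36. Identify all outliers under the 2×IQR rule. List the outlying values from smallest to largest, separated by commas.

9.61

IQR = Q3 − Q1 = 7.36 − 6.26 = 1.10.
Lower fence = Q1 − 2·IQR = 6.26 − 2.20 = 4.06.
Upper fence = Q3 + 2·IQR = 7.36 + 2.20 = 9.56.
9.61 > 9.56 → outlier.
All remaining values lie within [4.06, 9.56].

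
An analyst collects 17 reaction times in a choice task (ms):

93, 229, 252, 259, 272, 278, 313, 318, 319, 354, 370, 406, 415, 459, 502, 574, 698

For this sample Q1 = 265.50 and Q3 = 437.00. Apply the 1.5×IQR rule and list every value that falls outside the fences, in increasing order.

698

IQR = Q3 − Q1 = 437.00 − 265.50 = 171.50.
Lower fence = Q1 − 1.5·IQR = 265.50 − 257.25 = 8.25.
Upper fence = Q3 + 1.5·IQR = 437.00 + 257.25 = 694.25.
698 > 694.25 → outlier.
All remaining values lie within [8.25, 694.25].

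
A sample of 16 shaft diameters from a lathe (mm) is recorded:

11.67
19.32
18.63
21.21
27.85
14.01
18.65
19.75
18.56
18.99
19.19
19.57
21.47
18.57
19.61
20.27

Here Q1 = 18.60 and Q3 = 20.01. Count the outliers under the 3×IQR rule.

3

IQR = 1.41; fences at 18.60 − 4.23 = 14.37 and 20.01 + 4.23 = 24.24.
Outside the cutoffs: 11.67, 14.01, 27.85.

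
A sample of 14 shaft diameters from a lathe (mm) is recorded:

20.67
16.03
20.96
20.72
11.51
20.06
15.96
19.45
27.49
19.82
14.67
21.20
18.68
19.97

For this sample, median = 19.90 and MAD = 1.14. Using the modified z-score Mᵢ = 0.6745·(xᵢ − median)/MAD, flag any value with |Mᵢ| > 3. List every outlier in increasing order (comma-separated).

11.51, 14.67, 27.49

|Mᵢ| > 3 ⇔ |xᵢ − 19.90| > 3·1.14/0.6745 = 5.07.
So outliers lie outside [14.83, 24.97].
11.51: M = -4.96 → outlier.
14.67: M = -3.09 → outlier.
27.49: M = 4.49 → outlier.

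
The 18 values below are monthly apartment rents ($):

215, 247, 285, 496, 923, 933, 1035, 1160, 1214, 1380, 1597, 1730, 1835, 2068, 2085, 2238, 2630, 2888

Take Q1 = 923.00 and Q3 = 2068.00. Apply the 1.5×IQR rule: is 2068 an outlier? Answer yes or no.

IQR = Q3 − Q1 = 2068.00 − 923.00 = 1145.00.
Lower fence = Q1 − 1.5·IQR = 923.00 − 1717.50 = -794.50.
Upper fence = Q3 + 1.5·IQR = 2068.00 + 1717.50 = 3785.50.
2068 lies within [-794.50, 3785.50].

no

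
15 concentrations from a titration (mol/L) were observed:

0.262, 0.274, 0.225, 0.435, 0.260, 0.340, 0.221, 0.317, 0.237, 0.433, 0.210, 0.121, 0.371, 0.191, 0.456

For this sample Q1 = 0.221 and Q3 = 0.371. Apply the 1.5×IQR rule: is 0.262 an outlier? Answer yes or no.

IQR = Q3 − Q1 = 0.371 − 0.221 = 0.150.
Lower fence = Q1 − 1.5·IQR = 0.221 − 0.225 = -0.004.
Upper fence = Q3 + 1.5·IQR = 0.371 + 0.225 = 0.596.
0.262 lies within [-0.004, 0.596].

no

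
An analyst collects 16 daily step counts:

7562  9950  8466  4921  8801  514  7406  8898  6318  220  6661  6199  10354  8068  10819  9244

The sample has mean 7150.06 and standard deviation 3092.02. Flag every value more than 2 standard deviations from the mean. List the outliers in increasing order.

220, 514

Cutoffs at x̄ ± 2s: 7150.06 ± 2·3092.02 = [966.02, 13334.10].
220: z = -2.24, |z| > 2 → outlier.
514: z = -2.15, |z| > 2 → outlier.
Every other value lies within [966.02, 13334.10].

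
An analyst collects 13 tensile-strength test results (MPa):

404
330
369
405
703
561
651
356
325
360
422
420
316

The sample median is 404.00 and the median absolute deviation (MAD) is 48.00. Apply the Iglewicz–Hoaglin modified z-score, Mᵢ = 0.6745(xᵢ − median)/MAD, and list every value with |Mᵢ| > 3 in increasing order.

|Mᵢ| > 3 ⇔ |xᵢ − 404.00| > 3·48.00/0.6745 = 213.49.
So outliers lie outside [190.51, 617.49].
651: M = 3.47 → outlier.
703: M = 4.20 → outlier.

651, 703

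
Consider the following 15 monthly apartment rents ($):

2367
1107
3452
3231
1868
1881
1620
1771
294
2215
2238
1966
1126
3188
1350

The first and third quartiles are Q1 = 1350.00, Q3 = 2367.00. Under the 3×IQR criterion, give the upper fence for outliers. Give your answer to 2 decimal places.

IQR = Q3 − Q1 = 2367.00 − 1350.00 = 1017.00.
Lower fence = Q1 − 3·IQR = 1350.00 − 3051.00 = -1701.00.
Upper fence = Q3 + 3·IQR = 2367.00 + 3051.00 = 5418.00.

5418.00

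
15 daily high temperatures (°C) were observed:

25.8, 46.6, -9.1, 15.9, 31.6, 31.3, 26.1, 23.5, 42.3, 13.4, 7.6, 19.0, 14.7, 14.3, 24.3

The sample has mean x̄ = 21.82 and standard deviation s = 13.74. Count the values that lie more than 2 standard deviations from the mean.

Cutoffs: x̄ ± 2s = [-5.66, 49.30].
Outside the cutoffs: -9.1.

1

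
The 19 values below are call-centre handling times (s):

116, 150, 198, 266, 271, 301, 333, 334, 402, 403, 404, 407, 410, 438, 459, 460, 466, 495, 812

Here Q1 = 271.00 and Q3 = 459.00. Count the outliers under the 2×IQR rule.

IQR = 188.00; fences at 271.00 − 376.00 = -105.00 and 459.00 + 376.00 = 835.00.
Every value lies within the cutoffs.

0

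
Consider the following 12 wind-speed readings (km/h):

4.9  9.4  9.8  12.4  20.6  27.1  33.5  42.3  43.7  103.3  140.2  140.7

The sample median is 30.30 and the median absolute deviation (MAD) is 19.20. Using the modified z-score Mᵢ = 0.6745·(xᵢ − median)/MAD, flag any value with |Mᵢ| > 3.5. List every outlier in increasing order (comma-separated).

|Mᵢ| > 3.5 ⇔ |xᵢ − 30.30| > 3.5·19.20/0.6745 = 99.63.
So outliers lie outside [-69.33, 129.93].
140.2: M = 3.86 → outlier.
140.7: M = 3.88 → outlier.

140.2, 140.7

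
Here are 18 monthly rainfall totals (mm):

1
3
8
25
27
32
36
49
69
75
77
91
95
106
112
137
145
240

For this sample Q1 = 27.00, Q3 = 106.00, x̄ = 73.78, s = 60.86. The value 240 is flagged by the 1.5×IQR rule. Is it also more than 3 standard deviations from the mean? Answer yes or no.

no

z = (240 − 73.78) / 60.86 = 2.73.
|z| = 2.73 ≤ 3.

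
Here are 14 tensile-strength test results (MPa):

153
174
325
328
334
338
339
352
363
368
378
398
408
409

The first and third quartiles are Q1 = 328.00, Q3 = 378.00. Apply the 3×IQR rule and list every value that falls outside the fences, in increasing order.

153, 174

IQR = Q3 − Q1 = 378.00 − 328.00 = 50.00.
Lower fence = Q1 − 3·IQR = 328.00 − 150.00 = 178.00.
Upper fence = Q3 + 3·IQR = 378.00 + 150.00 = 528.00.
153 < 178.00 → outlier.
174 < 178.00 → outlier.
All remaining values lie within [178.00, 528.00].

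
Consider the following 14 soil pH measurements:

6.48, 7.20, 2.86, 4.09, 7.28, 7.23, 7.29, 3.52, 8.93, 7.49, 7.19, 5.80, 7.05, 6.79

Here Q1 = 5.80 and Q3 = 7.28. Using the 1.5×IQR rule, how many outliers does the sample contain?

2

IQR = 1.48; fences at 5.80 − 2.22 = 3.58 and 7.28 + 2.22 = 9.50.
Outside the cutoffs: 2.86, 3.52.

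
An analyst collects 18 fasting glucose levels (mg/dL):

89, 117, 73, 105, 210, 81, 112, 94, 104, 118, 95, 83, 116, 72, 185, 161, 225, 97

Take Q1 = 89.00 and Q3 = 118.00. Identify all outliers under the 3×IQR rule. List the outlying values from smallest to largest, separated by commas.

IQR = Q3 − Q1 = 118.00 − 89.00 = 29.00.
Lower fence = Q1 − 3·IQR = 89.00 − 87.00 = 2.00.
Upper fence = Q3 + 3·IQR = 118.00 + 87.00 = 205.00.
210 > 205.00 → outlier.
225 > 205.00 → outlier.
All remaining values lie within [2.00, 205.00].

210, 225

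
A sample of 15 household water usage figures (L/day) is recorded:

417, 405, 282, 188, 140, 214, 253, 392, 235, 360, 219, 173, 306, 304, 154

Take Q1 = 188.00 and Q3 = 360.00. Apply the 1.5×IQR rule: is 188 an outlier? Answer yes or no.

IQR = Q3 − Q1 = 360.00 − 188.00 = 172.00.
Lower fence = Q1 − 1.5·IQR = 188.00 − 258.00 = -70.00.
Upper fence = Q3 + 1.5·IQR = 360.00 + 258.00 = 618.00.
188 lies within [-70.00, 618.00].

no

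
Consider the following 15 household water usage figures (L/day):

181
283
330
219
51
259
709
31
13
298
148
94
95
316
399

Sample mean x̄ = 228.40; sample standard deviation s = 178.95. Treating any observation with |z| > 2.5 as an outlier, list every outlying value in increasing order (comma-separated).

709

Cutoffs at x̄ ± 2.5s: 228.40 ± 2.5·178.95 = [-218.975, 675.775].
709: z = 2.69, |z| > 2.5 → outlier.
Every other value lies within [-218.975, 675.775].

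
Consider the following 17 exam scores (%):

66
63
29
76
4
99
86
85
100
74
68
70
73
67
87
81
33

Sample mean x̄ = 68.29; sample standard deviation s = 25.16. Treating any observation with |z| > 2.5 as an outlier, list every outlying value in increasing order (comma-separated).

Cutoffs at x̄ ± 2.5s: 68.29 ± 2.5·25.16 = [5.39, 131.19].
4: z = -2.56, |z| > 2.5 → outlier.
Every other value lies within [5.39, 131.19].

4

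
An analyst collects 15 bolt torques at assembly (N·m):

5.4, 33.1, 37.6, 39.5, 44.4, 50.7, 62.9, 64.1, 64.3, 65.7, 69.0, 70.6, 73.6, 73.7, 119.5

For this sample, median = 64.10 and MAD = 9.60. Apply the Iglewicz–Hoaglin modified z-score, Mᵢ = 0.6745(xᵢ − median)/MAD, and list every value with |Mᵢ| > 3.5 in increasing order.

|Mᵢ| > 3.5 ⇔ |xᵢ − 64.10| > 3.5·9.60/0.6745 = 49.81.
So outliers lie outside [14.29, 113.91].
5.4: M = -4.12 → outlier.
119.5: M = 3.89 → outlier.

5.4, 119.5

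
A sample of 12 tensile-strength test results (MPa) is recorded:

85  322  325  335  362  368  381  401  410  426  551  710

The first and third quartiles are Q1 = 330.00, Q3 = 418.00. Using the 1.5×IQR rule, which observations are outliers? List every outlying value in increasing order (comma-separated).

IQR = Q3 − Q1 = 418.00 − 330.00 = 88.00.
Lower fence = Q1 − 1.5·IQR = 330.00 − 132.00 = 198.00.
Upper fence = Q3 + 1.5·IQR = 418.00 + 132.00 = 550.00.
85 < 198.00 → outlier.
551 > 550.00 → outlier.
710 > 550.00 → outlier.
All remaining values lie within [198.00, 550.00].

85, 551, 710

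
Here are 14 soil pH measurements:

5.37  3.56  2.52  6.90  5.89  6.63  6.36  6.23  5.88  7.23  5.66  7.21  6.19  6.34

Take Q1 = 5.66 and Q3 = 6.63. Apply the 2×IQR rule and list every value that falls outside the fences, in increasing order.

2.52, 3.56

IQR = Q3 − Q1 = 6.63 − 5.66 = 0.97.
Lower fence = Q1 − 2·IQR = 5.66 − 1.94 = 3.72.
Upper fence = Q3 + 2·IQR = 6.63 + 1.94 = 8.57.
2.52 < 3.72 → outlier.
3.56 < 3.72 → outlier.
All remaining values lie within [3.72, 8.57].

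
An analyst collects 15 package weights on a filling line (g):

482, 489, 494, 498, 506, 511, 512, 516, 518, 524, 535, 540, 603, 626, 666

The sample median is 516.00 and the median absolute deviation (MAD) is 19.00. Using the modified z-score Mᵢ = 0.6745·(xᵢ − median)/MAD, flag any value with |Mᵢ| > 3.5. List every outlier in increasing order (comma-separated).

626, 666

|Mᵢ| > 3.5 ⇔ |xᵢ − 516.00| > 3.5·19.00/0.6745 = 98.59.
So outliers lie outside [417.41, 614.59].
626: M = 3.91 → outlier.
666: M = 5.33 → outlier.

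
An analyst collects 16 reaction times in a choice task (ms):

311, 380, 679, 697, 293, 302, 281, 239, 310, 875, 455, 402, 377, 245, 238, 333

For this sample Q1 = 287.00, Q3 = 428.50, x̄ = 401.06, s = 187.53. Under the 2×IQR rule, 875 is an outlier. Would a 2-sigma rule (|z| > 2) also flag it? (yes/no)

yes

z = (875 − 401.06) / 187.53 = 2.53.
|z| = 2.53 > 2.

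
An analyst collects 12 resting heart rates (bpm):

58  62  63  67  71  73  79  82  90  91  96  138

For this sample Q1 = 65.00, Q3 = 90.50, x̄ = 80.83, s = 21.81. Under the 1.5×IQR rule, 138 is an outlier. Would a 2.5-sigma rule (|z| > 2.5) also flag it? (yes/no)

yes

z = (138 − 80.83) / 21.81 = 2.62.
|z| = 2.62 > 2.5.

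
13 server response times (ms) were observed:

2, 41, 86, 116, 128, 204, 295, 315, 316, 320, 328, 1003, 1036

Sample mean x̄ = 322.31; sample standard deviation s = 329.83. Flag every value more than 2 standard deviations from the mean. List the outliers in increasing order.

Cutoffs at x̄ ± 2s: 322.31 ± 2·329.83 = [-337.35, 981.97].
1003: z = 2.06, |z| > 2 → outlier.
1036: z = 2.16, |z| > 2 → outlier.
Every other value lies within [-337.35, 981.97].

1003, 1036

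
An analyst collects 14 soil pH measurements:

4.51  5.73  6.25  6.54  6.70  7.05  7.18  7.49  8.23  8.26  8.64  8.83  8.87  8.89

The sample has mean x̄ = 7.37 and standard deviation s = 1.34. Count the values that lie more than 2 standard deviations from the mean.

1

Cutoffs: x̄ ± 2s = [4.69, 10.05].
Outside the cutoffs: 4.51.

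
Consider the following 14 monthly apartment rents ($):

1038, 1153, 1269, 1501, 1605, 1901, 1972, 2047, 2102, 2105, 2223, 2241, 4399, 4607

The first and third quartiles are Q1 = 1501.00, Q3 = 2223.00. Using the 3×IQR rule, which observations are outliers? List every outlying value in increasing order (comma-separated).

4399, 4607

IQR = Q3 − Q1 = 2223.00 − 1501.00 = 722.00.
Lower fence = Q1 − 3·IQR = 1501.00 − 2166.00 = -665.00.
Upper fence = Q3 + 3·IQR = 2223.00 + 2166.00 = 4389.00.
4399 > 4389.00 → outlier.
4607 > 4389.00 → outlier.
All remaining values lie within [-665.00, 4389.00].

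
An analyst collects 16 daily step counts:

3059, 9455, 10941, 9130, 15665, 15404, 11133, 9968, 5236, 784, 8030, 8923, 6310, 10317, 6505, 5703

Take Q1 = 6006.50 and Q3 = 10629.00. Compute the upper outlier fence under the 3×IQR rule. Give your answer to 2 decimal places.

IQR = Q3 − Q1 = 10629.00 − 6006.50 = 4622.50.
Lower fence = Q1 − 3·IQR = 6006.50 − 13867.50 = -7861.00.
Upper fence = Q3 + 3·IQR = 10629.00 + 13867.50 = 24496.50.

24496.50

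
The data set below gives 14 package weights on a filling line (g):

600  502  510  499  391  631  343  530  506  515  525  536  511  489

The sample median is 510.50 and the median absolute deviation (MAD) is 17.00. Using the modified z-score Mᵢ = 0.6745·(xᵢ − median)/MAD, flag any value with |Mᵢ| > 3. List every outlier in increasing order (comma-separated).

|Mᵢ| > 3 ⇔ |xᵢ − 510.50| > 3·17.00/0.6745 = 75.61.
So outliers lie outside [434.89, 586.11].
343: M = -6.65 → outlier.
391: M = -4.74 → outlier.
600: M = 3.55 → outlier.
631: M = 4.78 → outlier.

343, 391, 600, 631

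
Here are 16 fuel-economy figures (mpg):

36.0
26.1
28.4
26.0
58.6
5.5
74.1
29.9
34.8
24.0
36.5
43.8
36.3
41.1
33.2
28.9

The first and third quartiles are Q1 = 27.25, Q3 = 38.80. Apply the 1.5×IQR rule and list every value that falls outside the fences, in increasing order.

IQR = Q3 − Q1 = 38.80 − 27.25 = 11.55.
Lower fence = Q1 − 1.5·IQR = 27.25 − 17.325 = 9.925.
Upper fence = Q3 + 1.5·IQR = 38.80 + 17.325 = 56.125.
5.5 < 9.925 → outlier.
58.6 > 56.125 → outlier.
74.1 > 56.125 → outlier.
All remaining values lie within [9.925, 56.125].

5.5, 58.6, 74.1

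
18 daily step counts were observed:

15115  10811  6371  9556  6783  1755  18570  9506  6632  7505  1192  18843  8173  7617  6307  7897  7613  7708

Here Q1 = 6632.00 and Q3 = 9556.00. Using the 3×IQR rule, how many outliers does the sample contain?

IQR = 2924.00; fences at 6632.00 − 8772.00 = -2140.00 and 9556.00 + 8772.00 = 18328.00.
Outside the cutoffs: 18570, 18843.

2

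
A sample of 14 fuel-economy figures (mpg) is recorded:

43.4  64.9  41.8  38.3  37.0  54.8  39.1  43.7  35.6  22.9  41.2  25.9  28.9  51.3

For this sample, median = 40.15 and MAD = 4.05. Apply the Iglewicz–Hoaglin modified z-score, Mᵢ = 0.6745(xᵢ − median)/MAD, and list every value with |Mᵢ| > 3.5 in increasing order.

64.9

|Mᵢ| > 3.5 ⇔ |xᵢ − 40.15| > 3.5·4.05/0.6745 = 21.02.
So outliers lie outside [19.13, 61.17].
64.9: M = 4.12 → outlier.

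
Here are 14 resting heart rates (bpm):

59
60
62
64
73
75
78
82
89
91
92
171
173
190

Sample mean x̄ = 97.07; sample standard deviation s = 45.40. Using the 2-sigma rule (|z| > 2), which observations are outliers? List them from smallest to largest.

Cutoffs at x̄ ± 2s: 97.07 ± 2·45.40 = [6.27, 187.87].
190: z = 2.05, |z| > 2 → outlier.
Every other value lies within [6.27, 187.87].

190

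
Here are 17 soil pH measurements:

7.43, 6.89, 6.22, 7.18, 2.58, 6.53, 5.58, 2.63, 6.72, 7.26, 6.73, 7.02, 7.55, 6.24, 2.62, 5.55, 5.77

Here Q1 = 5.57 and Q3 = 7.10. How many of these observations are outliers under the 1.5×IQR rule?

3

IQR = 1.53; fences at 5.57 − 2.295 = 3.275 and 7.10 + 2.295 = 9.395.
Outside the cutoffs: 2.58, 2.62, 2.63.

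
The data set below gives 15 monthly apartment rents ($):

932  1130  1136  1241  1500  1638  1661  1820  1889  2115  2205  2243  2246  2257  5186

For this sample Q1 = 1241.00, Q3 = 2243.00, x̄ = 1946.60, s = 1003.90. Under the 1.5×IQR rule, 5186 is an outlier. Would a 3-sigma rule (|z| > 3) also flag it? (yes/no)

yes

z = (5186 − 1946.60) / 1003.90 = 3.23.
|z| = 3.23 > 3.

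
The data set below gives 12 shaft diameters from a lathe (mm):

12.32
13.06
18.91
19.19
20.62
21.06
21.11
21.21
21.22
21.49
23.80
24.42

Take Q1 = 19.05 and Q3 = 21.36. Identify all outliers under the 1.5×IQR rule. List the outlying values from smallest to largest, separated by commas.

IQR = Q3 − Q1 = 21.36 − 19.05 = 2.31.
Lower fence = Q1 − 1.5·IQR = 19.05 − 3.465 = 15.585.
Upper fence = Q3 + 1.5·IQR = 21.36 + 3.465 = 24.825.
12.32 < 15.585 → outlier.
13.06 < 15.585 → outlier.
All remaining values lie within [15.585, 24.825].

12.32, 13.06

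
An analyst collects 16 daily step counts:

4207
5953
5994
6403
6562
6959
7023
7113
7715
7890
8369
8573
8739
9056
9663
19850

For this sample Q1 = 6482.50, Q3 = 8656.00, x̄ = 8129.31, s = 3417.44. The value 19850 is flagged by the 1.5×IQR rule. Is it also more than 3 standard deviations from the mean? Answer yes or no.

z = (19850 − 8129.31) / 3417.44 = 3.43.
|z| = 3.43 > 3.

yes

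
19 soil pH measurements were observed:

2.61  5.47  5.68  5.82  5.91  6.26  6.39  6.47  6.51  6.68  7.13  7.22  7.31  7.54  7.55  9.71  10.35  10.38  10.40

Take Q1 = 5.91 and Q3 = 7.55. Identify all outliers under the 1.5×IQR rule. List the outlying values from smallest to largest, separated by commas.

IQR = Q3 − Q1 = 7.55 − 5.91 = 1.64.
Lower fence = Q1 − 1.5·IQR = 5.91 − 2.46 = 3.45.
Upper fence = Q3 + 1.5·IQR = 7.55 + 2.46 = 10.01.
2.61 < 3.45 → outlier.
10.35 > 10.01 → outlier.
10.38 > 10.01 → outlier.
10.40 > 10.01 → outlier.
All remaining values lie within [3.45, 10.01].

2.61, 10.35, 10.38, 10.40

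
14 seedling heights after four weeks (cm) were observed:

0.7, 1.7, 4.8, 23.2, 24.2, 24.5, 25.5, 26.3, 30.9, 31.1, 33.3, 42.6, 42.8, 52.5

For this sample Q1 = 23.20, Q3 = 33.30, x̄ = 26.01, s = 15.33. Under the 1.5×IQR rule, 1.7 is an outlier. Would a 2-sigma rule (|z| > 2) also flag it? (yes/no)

no

z = (1.7 − 26.01) / 15.33 = -1.59.
|z| = 1.59 ≤ 2.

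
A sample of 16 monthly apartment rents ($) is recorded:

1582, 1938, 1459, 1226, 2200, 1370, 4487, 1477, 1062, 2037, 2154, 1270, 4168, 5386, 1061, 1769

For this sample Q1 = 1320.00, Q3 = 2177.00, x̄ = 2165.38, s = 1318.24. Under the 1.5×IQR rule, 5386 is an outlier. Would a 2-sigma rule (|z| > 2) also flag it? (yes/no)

z = (5386 − 2165.38) / 1318.24 = 2.44.
|z| = 2.44 > 2.

yes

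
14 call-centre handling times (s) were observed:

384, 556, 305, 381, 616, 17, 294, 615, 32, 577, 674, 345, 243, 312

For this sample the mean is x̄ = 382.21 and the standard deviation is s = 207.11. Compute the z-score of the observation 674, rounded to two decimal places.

z = (674 − 382.21) / 207.11 = 1.41.

1.41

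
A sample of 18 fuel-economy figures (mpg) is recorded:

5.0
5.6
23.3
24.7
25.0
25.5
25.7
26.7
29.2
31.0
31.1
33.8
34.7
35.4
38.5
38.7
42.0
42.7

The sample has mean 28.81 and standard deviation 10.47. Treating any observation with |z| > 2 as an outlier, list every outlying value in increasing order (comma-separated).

Cutoffs at x̄ ± 2s: 28.81 ± 2·10.47 = [7.87, 49.75].
5.0: z = -2.27, |z| > 2 → outlier.
5.6: z = -2.22, |z| > 2 → outlier.
Every other value lies within [7.87, 49.75].

5.0, 5.6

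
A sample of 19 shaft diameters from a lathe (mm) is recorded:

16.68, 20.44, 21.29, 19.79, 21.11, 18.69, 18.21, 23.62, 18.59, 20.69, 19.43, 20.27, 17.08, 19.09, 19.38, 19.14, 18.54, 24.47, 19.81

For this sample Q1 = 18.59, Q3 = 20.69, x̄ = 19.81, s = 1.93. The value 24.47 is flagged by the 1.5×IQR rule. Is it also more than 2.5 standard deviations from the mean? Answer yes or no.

no

z = (24.47 − 19.81) / 1.93 = 2.41.
|z| = 2.41 ≤ 2.5.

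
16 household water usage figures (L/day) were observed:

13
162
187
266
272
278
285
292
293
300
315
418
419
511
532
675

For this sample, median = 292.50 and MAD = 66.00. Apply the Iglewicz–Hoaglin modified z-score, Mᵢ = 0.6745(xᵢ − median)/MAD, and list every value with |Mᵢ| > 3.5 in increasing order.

675

|Mᵢ| > 3.5 ⇔ |xᵢ − 292.50| > 3.5·66.00/0.6745 = 342.48.
So outliers lie outside [-49.98, 634.98].
675: M = 3.91 → outlier.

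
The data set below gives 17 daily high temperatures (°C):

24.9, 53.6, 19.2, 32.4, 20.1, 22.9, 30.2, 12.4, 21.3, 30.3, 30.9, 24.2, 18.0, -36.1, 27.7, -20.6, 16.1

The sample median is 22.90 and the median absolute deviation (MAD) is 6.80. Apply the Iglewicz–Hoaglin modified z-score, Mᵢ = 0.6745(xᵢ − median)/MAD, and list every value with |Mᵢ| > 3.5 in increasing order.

|Mᵢ| > 3.5 ⇔ |xᵢ − 22.90| > 3.5·6.80/0.6745 = 35.29.
So outliers lie outside [-12.39, 58.19].
-36.1: M = -5.85 → outlier.
-20.6: M = -4.31 → outlier.

-36.1, -20.6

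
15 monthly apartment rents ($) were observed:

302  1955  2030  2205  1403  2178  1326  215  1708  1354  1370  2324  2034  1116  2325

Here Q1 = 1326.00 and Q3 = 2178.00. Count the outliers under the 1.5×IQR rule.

0

IQR = 852.00; fences at 1326.00 − 1278.00 = 48.00 and 2178.00 + 1278.00 = 3456.00.
Every value lies within the cutoffs.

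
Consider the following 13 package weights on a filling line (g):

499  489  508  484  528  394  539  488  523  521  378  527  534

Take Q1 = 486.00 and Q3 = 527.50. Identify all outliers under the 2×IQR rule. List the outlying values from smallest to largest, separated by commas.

IQR = Q3 − Q1 = 527.50 − 486.00 = 41.50.
Lower fence = Q1 − 2·IQR = 486.00 − 83.00 = 403.00.
Upper fence = Q3 + 2·IQR = 527.50 + 83.00 = 610.50.
378 < 403.00 → outlier.
394 < 403.00 → outlier.
All remaining values lie within [403.00, 610.50].

378, 394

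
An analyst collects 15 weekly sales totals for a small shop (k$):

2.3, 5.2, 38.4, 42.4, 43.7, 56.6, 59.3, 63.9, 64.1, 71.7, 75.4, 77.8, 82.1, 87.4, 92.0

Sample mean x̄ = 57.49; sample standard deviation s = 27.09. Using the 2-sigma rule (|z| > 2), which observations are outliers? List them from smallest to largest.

2.3

Cutoffs at x̄ ± 2s: 57.49 ± 2·27.09 = [3.31, 111.67].
2.3: z = -2.04, |z| > 2 → outlier.
Every other value lies within [3.31, 111.67].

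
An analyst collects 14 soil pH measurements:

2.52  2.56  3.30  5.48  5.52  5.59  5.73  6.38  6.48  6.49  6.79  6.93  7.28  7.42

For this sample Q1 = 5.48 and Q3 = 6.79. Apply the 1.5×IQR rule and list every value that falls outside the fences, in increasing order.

2.52, 2.56, 3.30

IQR = Q3 − Q1 = 6.79 − 5.48 = 1.31.
Lower fence = Q1 − 1.5·IQR = 5.48 − 1.965 = 3.515.
Upper fence = Q3 + 1.5·IQR = 6.79 + 1.965 = 8.755.
2.52 < 3.515 → outlier.
2.56 < 3.515 → outlier.
3.30 < 3.515 → outlier.
All remaining values lie within [3.515, 8.755].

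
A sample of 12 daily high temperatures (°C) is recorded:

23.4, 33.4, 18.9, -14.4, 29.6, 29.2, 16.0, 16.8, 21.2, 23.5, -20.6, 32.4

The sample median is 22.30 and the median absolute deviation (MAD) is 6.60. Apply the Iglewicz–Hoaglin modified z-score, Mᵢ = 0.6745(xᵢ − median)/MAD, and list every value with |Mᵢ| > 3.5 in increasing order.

-20.6, -14.4

|Mᵢ| > 3.5 ⇔ |xᵢ − 22.30| > 3.5·6.60/0.6745 = 34.25.
So outliers lie outside [-11.95, 56.55].
-20.6: M = -4.38 → outlier.
-14.4: M = -3.75 → outlier.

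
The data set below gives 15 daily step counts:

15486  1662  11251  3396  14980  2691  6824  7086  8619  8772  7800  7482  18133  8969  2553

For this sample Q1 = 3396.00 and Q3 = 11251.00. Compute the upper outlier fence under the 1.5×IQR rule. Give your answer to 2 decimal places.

IQR = Q3 − Q1 = 11251.00 − 3396.00 = 7855.00.
Lower fence = Q1 − 1.5·IQR = 3396.00 − 11782.50 = -8386.50.
Upper fence = Q3 + 1.5·IQR = 11251.00 + 11782.50 = 23033.50.

23033.50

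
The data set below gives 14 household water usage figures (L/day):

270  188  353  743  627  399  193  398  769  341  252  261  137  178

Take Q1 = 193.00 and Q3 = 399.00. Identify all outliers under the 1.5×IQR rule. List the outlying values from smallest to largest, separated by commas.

IQR = Q3 − Q1 = 399.00 − 193.00 = 206.00.
Lower fence = Q1 − 1.5·IQR = 193.00 − 309.00 = -116.00.
Upper fence = Q3 + 1.5·IQR = 399.00 + 309.00 = 708.00.
743 > 708.00 → outlier.
769 > 708.00 → outlier.
All remaining values lie within [-116.00, 708.00].

743, 769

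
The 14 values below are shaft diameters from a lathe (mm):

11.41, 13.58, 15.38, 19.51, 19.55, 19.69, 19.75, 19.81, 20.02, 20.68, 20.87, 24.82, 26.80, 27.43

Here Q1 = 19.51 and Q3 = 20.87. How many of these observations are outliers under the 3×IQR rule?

IQR = 1.36; fences at 19.51 − 4.08 = 15.43 and 20.87 + 4.08 = 24.95.
Outside the cutoffs: 11.41, 13.58, 15.38, 26.80, 27.43.

5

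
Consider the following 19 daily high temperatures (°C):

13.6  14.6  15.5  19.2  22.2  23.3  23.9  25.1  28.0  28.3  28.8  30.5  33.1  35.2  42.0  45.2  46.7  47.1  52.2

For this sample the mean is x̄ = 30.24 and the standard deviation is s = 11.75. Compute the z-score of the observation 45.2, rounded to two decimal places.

z = (45.2 − 30.24) / 11.75 = 1.27.

1.27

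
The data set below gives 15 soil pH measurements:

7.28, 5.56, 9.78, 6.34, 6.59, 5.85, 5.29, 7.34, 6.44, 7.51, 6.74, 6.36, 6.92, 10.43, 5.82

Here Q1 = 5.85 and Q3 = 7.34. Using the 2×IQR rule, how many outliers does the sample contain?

1

IQR = 1.49; fences at 5.85 − 2.98 = 2.87 and 7.34 + 2.98 = 10.32.
Outside the cutoffs: 10.43.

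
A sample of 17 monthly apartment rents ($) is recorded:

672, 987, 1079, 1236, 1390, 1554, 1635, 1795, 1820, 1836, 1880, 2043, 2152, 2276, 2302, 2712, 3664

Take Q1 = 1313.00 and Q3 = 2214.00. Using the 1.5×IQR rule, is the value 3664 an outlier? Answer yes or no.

yes

IQR = Q3 − Q1 = 2214.00 − 1313.00 = 901.00.
Lower fence = Q1 − 1.5·IQR = 1313.00 − 1351.50 = -38.50.
Upper fence = Q3 + 1.5·IQR = 2214.00 + 1351.50 = 3565.50.
3664 lies above the upper fence.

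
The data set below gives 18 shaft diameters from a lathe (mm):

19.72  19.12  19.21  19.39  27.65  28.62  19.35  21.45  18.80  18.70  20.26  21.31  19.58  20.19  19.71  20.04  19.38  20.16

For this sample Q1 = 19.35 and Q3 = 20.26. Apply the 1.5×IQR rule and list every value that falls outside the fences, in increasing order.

27.65, 28.62

IQR = Q3 − Q1 = 20.26 − 19.35 = 0.91.
Lower fence = Q1 − 1.5·IQR = 19.35 − 1.365 = 17.985.
Upper fence = Q3 + 1.5·IQR = 20.26 + 1.365 = 21.625.
27.65 > 21.625 → outlier.
28.62 > 21.625 → outlier.
All remaining values lie within [17.985, 21.625].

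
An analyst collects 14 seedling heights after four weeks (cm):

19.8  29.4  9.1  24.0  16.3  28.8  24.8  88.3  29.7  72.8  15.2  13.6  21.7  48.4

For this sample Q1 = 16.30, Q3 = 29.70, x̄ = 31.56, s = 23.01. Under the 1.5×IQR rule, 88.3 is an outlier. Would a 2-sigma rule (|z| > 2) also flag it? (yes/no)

z = (88.3 − 31.56) / 23.01 = 2.47.
|z| = 2.47 > 2.

yes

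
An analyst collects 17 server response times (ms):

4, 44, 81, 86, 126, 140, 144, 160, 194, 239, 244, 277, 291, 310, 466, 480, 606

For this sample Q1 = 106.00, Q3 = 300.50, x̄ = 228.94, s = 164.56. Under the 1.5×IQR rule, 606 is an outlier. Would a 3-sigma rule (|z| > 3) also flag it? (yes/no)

z = (606 − 228.94) / 164.56 = 2.29.
|z| = 2.29 ≤ 3.

no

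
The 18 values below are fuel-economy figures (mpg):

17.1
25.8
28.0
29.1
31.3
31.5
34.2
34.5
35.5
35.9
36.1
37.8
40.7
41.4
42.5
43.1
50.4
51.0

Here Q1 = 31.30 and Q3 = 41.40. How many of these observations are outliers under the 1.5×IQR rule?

0

IQR = 10.10; fences at 31.30 − 15.15 = 16.15 and 41.40 + 15.15 = 56.55.
Every value lies within the cutoffs.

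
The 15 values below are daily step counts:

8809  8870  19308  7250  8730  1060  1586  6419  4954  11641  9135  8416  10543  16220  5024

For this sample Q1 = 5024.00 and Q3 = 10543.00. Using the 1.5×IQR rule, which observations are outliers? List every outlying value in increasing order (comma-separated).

IQR = Q3 − Q1 = 10543.00 − 5024.00 = 5519.00.
Lower fence = Q1 − 1.5·IQR = 5024.00 − 8278.50 = -3254.50.
Upper fence = Q3 + 1.5·IQR = 10543.00 + 8278.50 = 18821.50.
19308 > 18821.50 → outlier.
All remaining values lie within [-3254.50, 18821.50].

19308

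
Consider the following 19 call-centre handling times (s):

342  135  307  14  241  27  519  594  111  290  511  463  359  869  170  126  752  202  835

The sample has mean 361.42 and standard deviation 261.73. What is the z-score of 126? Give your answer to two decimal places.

-0.90

z = (126 − 361.42) / 261.73 = -0.90.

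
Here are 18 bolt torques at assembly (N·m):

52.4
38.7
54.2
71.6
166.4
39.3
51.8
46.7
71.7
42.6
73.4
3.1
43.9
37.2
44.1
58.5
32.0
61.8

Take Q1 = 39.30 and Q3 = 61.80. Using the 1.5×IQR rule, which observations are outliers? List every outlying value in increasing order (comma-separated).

IQR = Q3 − Q1 = 61.80 − 39.30 = 22.50.
Lower fence = Q1 − 1.5·IQR = 39.30 − 33.75 = 5.55.
Upper fence = Q3 + 1.5·IQR = 61.80 + 33.75 = 95.55.
3.1 < 5.55 → outlier.
166.4 > 95.55 → outlier.
All remaining values lie within [5.55, 95.55].

3.1, 166.4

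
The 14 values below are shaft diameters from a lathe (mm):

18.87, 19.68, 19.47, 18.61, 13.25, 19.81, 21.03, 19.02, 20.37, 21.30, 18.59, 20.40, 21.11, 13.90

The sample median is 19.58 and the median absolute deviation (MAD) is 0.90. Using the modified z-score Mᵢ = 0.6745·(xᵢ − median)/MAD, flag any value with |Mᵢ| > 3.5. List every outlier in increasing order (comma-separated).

13.25, 13.90

|Mᵢ| > 3.5 ⇔ |xᵢ − 19.58| > 3.5·0.90/0.6745 = 4.67.
So outliers lie outside [14.91, 24.25].
13.25: M = -4.74 → outlier.
13.90: M = -4.26 → outlier.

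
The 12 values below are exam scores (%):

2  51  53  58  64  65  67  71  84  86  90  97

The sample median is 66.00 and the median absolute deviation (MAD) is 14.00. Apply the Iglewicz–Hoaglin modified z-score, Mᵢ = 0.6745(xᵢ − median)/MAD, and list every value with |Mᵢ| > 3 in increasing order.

|Mᵢ| > 3 ⇔ |xᵢ − 66.00| > 3·14.00/0.6745 = 62.27.
So outliers lie outside [3.73, 128.27].
2: M = -3.08 → outlier.

2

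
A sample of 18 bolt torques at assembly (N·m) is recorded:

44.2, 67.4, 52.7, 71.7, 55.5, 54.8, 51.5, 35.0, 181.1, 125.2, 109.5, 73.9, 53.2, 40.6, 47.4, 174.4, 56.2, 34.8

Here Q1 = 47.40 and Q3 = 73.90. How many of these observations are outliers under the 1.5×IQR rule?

IQR = 26.50; fences at 47.40 − 39.75 = 7.65 and 73.90 + 39.75 = 113.65.
Outside the cutoffs: 125.2, 174.4, 181.1.

3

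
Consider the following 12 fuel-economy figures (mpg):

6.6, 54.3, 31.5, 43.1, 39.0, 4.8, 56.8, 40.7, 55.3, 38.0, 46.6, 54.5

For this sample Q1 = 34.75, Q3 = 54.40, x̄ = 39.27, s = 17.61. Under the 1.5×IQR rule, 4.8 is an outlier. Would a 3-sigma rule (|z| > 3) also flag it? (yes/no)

no

z = (4.8 − 39.27) / 17.61 = -1.96.
|z| = 1.96 ≤ 3.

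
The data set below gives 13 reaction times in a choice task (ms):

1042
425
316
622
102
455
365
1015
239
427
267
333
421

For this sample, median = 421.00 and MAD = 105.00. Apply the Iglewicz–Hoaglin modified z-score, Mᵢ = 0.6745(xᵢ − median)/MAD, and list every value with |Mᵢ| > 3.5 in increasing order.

1015, 1042

|Mᵢ| > 3.5 ⇔ |xᵢ − 421.00| > 3.5·105.00/0.6745 = 544.85.
So outliers lie outside [-123.85, 965.85].
1015: M = 3.82 → outlier.
1042: M = 3.99 → outlier.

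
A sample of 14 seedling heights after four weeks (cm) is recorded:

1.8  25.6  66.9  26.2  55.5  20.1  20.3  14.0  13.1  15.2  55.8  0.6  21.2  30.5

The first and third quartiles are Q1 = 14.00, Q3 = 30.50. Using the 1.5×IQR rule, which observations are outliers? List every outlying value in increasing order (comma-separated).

IQR = Q3 − Q1 = 30.50 − 14.00 = 16.50.
Lower fence = Q1 − 1.5·IQR = 14.00 − 24.75 = -10.75.
Upper fence = Q3 + 1.5·IQR = 30.50 + 24.75 = 55.25.
55.5 > 55.25 → outlier.
55.8 > 55.25 → outlier.
66.9 > 55.25 → outlier.
All remaining values lie within [-10.75, 55.25].

55.5, 55.8, 66.9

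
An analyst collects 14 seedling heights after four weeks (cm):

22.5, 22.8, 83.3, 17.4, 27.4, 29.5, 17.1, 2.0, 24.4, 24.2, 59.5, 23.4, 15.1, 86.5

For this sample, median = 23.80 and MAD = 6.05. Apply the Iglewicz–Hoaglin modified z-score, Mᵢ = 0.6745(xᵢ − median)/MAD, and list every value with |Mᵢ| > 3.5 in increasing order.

|Mᵢ| > 3.5 ⇔ |xᵢ − 23.80| > 3.5·6.05/0.6745 = 31.39.
So outliers lie outside [-7.59, 55.19].
59.5: M = 3.98 → outlier.
83.3: M = 6.63 → outlier.
86.5: M = 6.99 → outlier.

59.5, 83.3, 86.5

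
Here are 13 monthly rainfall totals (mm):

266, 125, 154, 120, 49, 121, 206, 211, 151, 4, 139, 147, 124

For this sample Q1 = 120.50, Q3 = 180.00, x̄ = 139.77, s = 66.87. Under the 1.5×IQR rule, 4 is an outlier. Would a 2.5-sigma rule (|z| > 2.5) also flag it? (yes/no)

z = (4 − 139.77) / 66.87 = -2.03.
|z| = 2.03 ≤ 2.5.

no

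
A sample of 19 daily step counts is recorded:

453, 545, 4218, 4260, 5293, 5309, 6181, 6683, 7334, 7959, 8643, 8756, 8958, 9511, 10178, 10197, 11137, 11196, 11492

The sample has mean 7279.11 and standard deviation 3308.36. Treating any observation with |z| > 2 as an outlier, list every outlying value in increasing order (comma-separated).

Cutoffs at x̄ ± 2s: 7279.11 ± 2·3308.36 = [662.39, 13895.83].
453: z = -2.06, |z| > 2 → outlier.
545: z = -2.04, |z| > 2 → outlier.
Every other value lies within [662.39, 13895.83].

453, 545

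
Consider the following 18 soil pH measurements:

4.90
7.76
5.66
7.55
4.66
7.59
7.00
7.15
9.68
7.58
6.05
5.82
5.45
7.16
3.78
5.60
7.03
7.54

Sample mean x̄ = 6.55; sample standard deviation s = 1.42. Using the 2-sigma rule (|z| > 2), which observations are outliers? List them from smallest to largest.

9.68

Cutoffs at x̄ ± 2s: 6.55 ± 2·1.42 = [3.71, 9.39].
9.68: z = 2.20, |z| > 2 → outlier.
Every other value lies within [3.71, 9.39].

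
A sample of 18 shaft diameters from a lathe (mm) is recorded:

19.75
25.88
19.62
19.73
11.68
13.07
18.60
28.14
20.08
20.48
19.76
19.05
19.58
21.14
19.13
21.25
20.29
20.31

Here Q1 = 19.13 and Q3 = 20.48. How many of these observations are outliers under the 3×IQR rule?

IQR = 1.35; fences at 19.13 − 4.05 = 15.08 and 20.48 + 4.05 = 24.53.
Outside the cutoffs: 11.68, 13.07, 25.88, 28.14.

4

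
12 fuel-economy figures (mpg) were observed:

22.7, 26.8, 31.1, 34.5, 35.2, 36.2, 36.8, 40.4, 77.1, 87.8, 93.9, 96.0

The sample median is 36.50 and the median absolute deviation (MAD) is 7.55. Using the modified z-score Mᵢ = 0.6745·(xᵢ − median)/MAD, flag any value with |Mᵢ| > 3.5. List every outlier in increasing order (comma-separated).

77.1, 87.8, 93.9, 96.0

|Mᵢ| > 3.5 ⇔ |xᵢ − 36.50| > 3.5·7.55/0.6745 = 39.18.
So outliers lie outside [-2.68, 75.68].
77.1: M = 3.63 → outlier.
87.8: M = 4.58 → outlier.
93.9: M = 5.13 → outlier.
96.0: M = 5.32 → outlier.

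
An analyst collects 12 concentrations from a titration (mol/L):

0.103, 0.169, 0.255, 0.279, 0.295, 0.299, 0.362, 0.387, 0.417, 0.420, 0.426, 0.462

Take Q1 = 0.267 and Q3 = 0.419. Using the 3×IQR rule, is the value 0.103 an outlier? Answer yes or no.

no

IQR = Q3 − Q1 = 0.419 − 0.267 = 0.152.
Lower fence = Q1 − 3·IQR = 0.267 − 0.456 = -0.189.
Upper fence = Q3 + 3·IQR = 0.419 + 0.456 = 0.875.
0.103 lies within [-0.189, 0.875].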